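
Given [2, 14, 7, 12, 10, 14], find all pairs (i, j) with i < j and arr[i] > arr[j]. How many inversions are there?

Finding inversions in [2, 14, 7, 12, 10, 14]:

(1, 2): arr[1]=14 > arr[2]=7
(1, 3): arr[1]=14 > arr[3]=12
(1, 4): arr[1]=14 > arr[4]=10
(3, 4): arr[3]=12 > arr[4]=10

Total inversions: 4

The array has 4 inversion(s): (1,2), (1,3), (1,4), (3,4). Each pair (i,j) satisfies i < j and arr[i] > arr[j].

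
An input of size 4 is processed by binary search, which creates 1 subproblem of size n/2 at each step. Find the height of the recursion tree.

For divide and conquer with division factor 2:

Problem sizes at each level:
Level 0: 4
Level 1: 2
Level 2: 1

The root is level 0 and the size-1 base case is level 2 (the tree spans levels 0 through 2, i.e. 3 levels counting the root), so the depth is the number of divisions: log_2(4) = 2

The recursion tree depth is log_2(4) = 2. At each level, the problem size is divided by 2, so it takes 2 divisions to reduce to a base case of size 1. The algorithm makes 1 recursive call at each level.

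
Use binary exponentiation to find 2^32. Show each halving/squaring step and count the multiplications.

Computing 2^32 by squaring (build up from 2^1; each line after the first costs one multiplication):

2^1 = 2
2^2 = (2^1)^2 = 2^2 = 4
2^4 = (2^2)^2 = 4^2 = 16
2^8 = (2^4)^2 = 16^2 = 256
2^16 = (2^8)^2 = 256^2 = 65536
2^32 = (2^16)^2 = 65536^2 = 4294967296

Result: 4294967296
Multiplications needed: 5 (5 lines after 2^1)

2^32 = 4294967296. Using exponentiation by squaring, this requires 5 multiplications. The key idea: if the exponent is even, square the half-power; if odd, multiply by the base once.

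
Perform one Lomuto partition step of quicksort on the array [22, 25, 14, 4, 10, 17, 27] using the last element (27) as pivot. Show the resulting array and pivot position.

Lomuto partition with pivot = 27:

Initial array: [22, 25, 14, 4, 10, 17, 27]

arr[0]=22 <= 27: swap with position 0, array becomes [22, 25, 14, 4, 10, 17, 27]
arr[1]=25 <= 27: swap with position 1, array becomes [22, 25, 14, 4, 10, 17, 27]
arr[2]=14 <= 27: swap with position 2, array becomes [22, 25, 14, 4, 10, 17, 27]
arr[3]=4 <= 27: swap with position 3, array becomes [22, 25, 14, 4, 10, 17, 27]
arr[4]=10 <= 27: swap with position 4, array becomes [22, 25, 14, 4, 10, 17, 27]
arr[5]=17 <= 27: swap with position 5, array becomes [22, 25, 14, 4, 10, 17, 27]

Place pivot at position 6: [22, 25, 14, 4, 10, 17, 27]
Pivot position: 6

After partitioning with pivot 27, the array becomes [22, 25, 14, 4, 10, 17, 27]. The pivot is placed at index 6. All elements to the left of the pivot are <= 27, and all elements to the right are > 27.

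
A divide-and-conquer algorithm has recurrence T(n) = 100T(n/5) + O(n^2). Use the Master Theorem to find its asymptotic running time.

Master Theorem for T(n) = 100T(n/5) + O(n^2):

a = 100, b = 5, c = 2
log_b(a) = log_5(100) = 2.8614

Case 1: c = 2 < log_5(100) = 2.8614
T(n) = O(n^(log_5 100))

For T(n) = 100T(n/5) + O(n^2): log_5(100) = 2.8614. This is Case 1 of the Master Theorem (c < log_b(a), work dominated by leaves), giving O(n^(log_5 100)).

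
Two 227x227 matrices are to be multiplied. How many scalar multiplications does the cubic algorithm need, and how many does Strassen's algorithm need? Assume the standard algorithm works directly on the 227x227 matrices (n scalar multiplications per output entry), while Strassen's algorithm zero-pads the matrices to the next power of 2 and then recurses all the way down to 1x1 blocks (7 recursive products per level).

Matrix multiplication for 227x227 matrices:

Strassen's algorithm requires power-of-2 dimensions. Pad 227x227 to 256x256 (next power of 2).

Standard algorithm: 227^3 = 11697083 multiplications
Strassen's algorithm: 7^(log2(256)) = 7^8 = 5764801 multiplications
Savings: 11697083 - 5764801 = 5932282 multiplications

Standard: 11697083 multiplications (227^3). Strassen: 5764801 multiplications (7^8, after padding to 256x256). Strassen reduces 8 recursive multiplications to 7 at each level.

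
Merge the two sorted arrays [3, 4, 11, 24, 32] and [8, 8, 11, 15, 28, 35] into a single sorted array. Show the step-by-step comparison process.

Merging process:

Compare 3 vs 8: take 3 from left. Merged: [3]
Compare 4 vs 8: take 4 from left. Merged: [3, 4]
Compare 11 vs 8: take 8 from right. Merged: [3, 4, 8]
Compare 11 vs 8: take 8 from right. Merged: [3, 4, 8, 8]
Compare 11 vs 11: take 11 from left. Merged: [3, 4, 8, 8, 11]
Compare 24 vs 11: take 11 from right. Merged: [3, 4, 8, 8, 11, 11]
Compare 24 vs 15: take 15 from right. Merged: [3, 4, 8, 8, 11, 11, 15]
Compare 24 vs 28: take 24 from left. Merged: [3, 4, 8, 8, 11, 11, 15, 24]
Compare 32 vs 28: take 28 from right. Merged: [3, 4, 8, 8, 11, 11, 15, 24, 28]
Compare 32 vs 35: take 32 from left. Merged: [3, 4, 8, 8, 11, 11, 15, 24, 28, 32]
Append remaining from right: [35]. Merged: [3, 4, 8, 8, 11, 11, 15, 24, 28, 32, 35]

Final merged array: [3, 4, 8, 8, 11, 11, 15, 24, 28, 32, 35]
Total comparisons: 10

The merged array is [3, 4, 8, 8, 11, 11, 15, 24, 28, 32, 35], requiring 10 comparisons. The merge step runs in O(n) time where n is the total number of elements.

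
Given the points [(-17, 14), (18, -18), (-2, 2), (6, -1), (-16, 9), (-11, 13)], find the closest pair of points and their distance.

Computing all pairwise distances among 6 points:

d((-17, 14), (18, -18)) = 47.4236
d((-17, 14), (-2, 2)) = 19.2094
d((-17, 14), (6, -1)) = 27.4591
d((-17, 14), (-16, 9)) = 5.099 <-- minimum
d((-17, 14), (-11, 13)) = 6.0828
d((18, -18), (-2, 2)) = 28.2843
d((18, -18), (6, -1)) = 20.8087
d((18, -18), (-16, 9)) = 43.4166
d((18, -18), (-11, 13)) = 42.45
d((-2, 2), (6, -1)) = 8.544
d((-2, 2), (-16, 9)) = 15.6525
d((-2, 2), (-11, 13)) = 14.2127
d((6, -1), (-16, 9)) = 24.1661
d((6, -1), (-11, 13)) = 22.0227
d((-16, 9), (-11, 13)) = 6.4031

Closest pair: (-17, 14) and (-16, 9) with distance 5.099

The closest pair is (-17, 14) and (-16, 9) with Euclidean distance 5.099. For 6 points, brute-force pairwise comparison is shown above. For large n, the divide-and-conquer algorithm (sort by x, recurse on halves, check the dividing strip) achieves O(n log n).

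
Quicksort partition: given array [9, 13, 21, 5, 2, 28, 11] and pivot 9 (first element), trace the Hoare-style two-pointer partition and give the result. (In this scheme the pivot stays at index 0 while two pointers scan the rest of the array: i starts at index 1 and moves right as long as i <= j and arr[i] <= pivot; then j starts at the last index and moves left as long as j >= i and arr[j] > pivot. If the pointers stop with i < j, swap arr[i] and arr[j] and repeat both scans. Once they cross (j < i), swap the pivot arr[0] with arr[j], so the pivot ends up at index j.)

Hoare-style two-pointer partition with pivot = 9:

Initial array: [9, 13, 21, 5, 2, 28, 11]

Pointers start at i = 1, j = 6.
i stops at index 1 (arr[1]=13 > 9), j stops at index 4 (arr[4]=2 <= 9): swap arr[1] and arr[4], array becomes [9, 2, 21, 5, 13, 28, 11]
i stops at index 2 (arr[2]=21 > 9), j stops at index 3 (arr[3]=5 <= 9): swap arr[2] and arr[3], array becomes [9, 2, 5, 21, 13, 28, 11]
i ends at 3, j ends at 2: the pointers have crossed (j < i), so scanning stops.

Swap pivot arr[0] with arr[2] to place pivot at position 2: [5, 2, 9, 21, 13, 28, 11]
Pivot position: 2

After partitioning with pivot 9, the array becomes [5, 2, 9, 21, 13, 28, 11]. The pivot is placed at index 2. All elements to the left of the pivot are <= 9, and all elements to the right are > 9.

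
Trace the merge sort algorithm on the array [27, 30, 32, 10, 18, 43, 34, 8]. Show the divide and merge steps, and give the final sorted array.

Merge sort trace:

Split: [27, 30, 32, 10, 18, 43, 34, 8] -> [27, 30, 32, 10] and [18, 43, 34, 8]
  Split: [27, 30, 32, 10] -> [27, 30] and [32, 10]
    Split: [27, 30] -> [27] and [30]
    Merge: [27] + [30] -> [27, 30]
    Split: [32, 10] -> [32] and [10]
    Merge: [32] + [10] -> [10, 32]
  Merge: [27, 30] + [10, 32] -> [10, 27, 30, 32]
  Split: [18, 43, 34, 8] -> [18, 43] and [34, 8]
    Split: [18, 43] -> [18] and [43]
    Merge: [18] + [43] -> [18, 43]
    Split: [34, 8] -> [34] and [8]
    Merge: [34] + [8] -> [8, 34]
  Merge: [18, 43] + [8, 34] -> [8, 18, 34, 43]
Merge: [10, 27, 30, 32] + [8, 18, 34, 43] -> [8, 10, 18, 27, 30, 32, 34, 43]

Final sorted array: [8, 10, 18, 27, 30, 32, 34, 43]

The merge sort proceeds by recursively splitting the array and merging sorted halves.
After all merges, the sorted array is [8, 10, 18, 27, 30, 32, 34, 43].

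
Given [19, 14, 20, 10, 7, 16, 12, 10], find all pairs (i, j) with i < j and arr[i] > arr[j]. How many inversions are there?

Finding inversions in [19, 14, 20, 10, 7, 16, 12, 10]:

(0, 1): arr[0]=19 > arr[1]=14
(0, 3): arr[0]=19 > arr[3]=10
(0, 4): arr[0]=19 > arr[4]=7
(0, 5): arr[0]=19 > arr[5]=16
(0, 6): arr[0]=19 > arr[6]=12
(0, 7): arr[0]=19 > arr[7]=10
(1, 3): arr[1]=14 > arr[3]=10
(1, 4): arr[1]=14 > arr[4]=7
(1, 6): arr[1]=14 > arr[6]=12
(1, 7): arr[1]=14 > arr[7]=10
(2, 3): arr[2]=20 > arr[3]=10
(2, 4): arr[2]=20 > arr[4]=7
(2, 5): arr[2]=20 > arr[5]=16
(2, 6): arr[2]=20 > arr[6]=12
(2, 7): arr[2]=20 > arr[7]=10
(3, 4): arr[3]=10 > arr[4]=7
(5, 6): arr[5]=16 > arr[6]=12
(5, 7): arr[5]=16 > arr[7]=10
(6, 7): arr[6]=12 > arr[7]=10

Total inversions: 19

The array has 19 inversion(s): (0,1), (0,3), (0,4), (0,5), (0,6), (0,7), (1,3), (1,4), (1,6), (1,7), (2,3), (2,4), (2,5), (2,6), (2,7), (3,4), (5,6), (5,7), (6,7). Each pair (i,j) satisfies i < j and arr[i] > arr[j].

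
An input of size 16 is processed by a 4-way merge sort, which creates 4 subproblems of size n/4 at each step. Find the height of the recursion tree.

For divide and conquer with division factor 4:

Problem sizes at each level:
Level 0: 16
Level 1: 4
Level 2: 1

The root is level 0 and the size-1 base case is level 2 (the tree spans levels 0 through 2, i.e. 3 levels counting the root), so the depth is the number of divisions: log_4(16) = 2

The recursion tree depth is log_4(16) = 2. At each level, the problem size is divided by 4, so it takes 2 divisions to reduce to a base case of size 1. The algorithm makes 4 recursive calls at each level.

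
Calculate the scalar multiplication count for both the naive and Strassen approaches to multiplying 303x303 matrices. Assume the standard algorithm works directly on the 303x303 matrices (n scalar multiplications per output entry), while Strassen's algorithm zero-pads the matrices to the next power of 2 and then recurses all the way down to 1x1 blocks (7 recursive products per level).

Matrix multiplication for 303x303 matrices:

Strassen's algorithm requires power-of-2 dimensions. Pad 303x303 to 512x512 (next power of 2).

Standard algorithm: 303^3 = 27818127 multiplications
Strassen's algorithm: 7^(log2(512)) = 7^9 = 40353607 multiplications
Difference: 27818127 - 40353607 = -12535480 (Strassen uses MORE here due to padding overhead — for small or just-over-power-of-2 n, padding can outweigh the per-level savings)

Standard: 27818127 multiplications (303^3). Strassen: 40353607 multiplications (7^9, after padding to 512x512). Strassen reduces 8 recursive multiplications to 7 at each level.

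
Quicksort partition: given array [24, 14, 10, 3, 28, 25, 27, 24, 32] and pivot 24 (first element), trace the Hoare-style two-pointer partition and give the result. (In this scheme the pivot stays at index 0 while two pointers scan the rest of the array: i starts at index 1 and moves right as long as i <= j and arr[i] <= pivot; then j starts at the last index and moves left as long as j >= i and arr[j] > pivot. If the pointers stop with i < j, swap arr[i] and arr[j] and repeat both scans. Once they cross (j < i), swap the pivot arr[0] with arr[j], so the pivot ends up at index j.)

Hoare-style two-pointer partition with pivot = 24:

Initial array: [24, 14, 10, 3, 28, 25, 27, 24, 32]

Pointers start at i = 1, j = 8.
i stops at index 4 (arr[4]=28 > 24), j stops at index 7 (arr[7]=24 <= 24): swap arr[4] and arr[7], array becomes [24, 14, 10, 3, 24, 25, 27, 28, 32]
i ends at 5, j ends at 4: the pointers have crossed (j < i), so scanning stops.

Swap pivot arr[0] with arr[4] to place pivot at position 4: [24, 14, 10, 3, 24, 25, 27, 28, 32]
Pivot position: 4

After partitioning with pivot 24, the array becomes [24, 14, 10, 3, 24, 25, 27, 28, 32]. The pivot is placed at index 4. All elements to the left of the pivot are <= 24, and all elements to the right are > 24.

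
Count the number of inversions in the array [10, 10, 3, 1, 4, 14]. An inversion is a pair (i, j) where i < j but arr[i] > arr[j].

Finding inversions in [10, 10, 3, 1, 4, 14]:

(0, 2): arr[0]=10 > arr[2]=3
(0, 3): arr[0]=10 > arr[3]=1
(0, 4): arr[0]=10 > arr[4]=4
(1, 2): arr[1]=10 > arr[2]=3
(1, 3): arr[1]=10 > arr[3]=1
(1, 4): arr[1]=10 > arr[4]=4
(2, 3): arr[2]=3 > arr[3]=1

Total inversions: 7

The array has 7 inversion(s): (0,2), (0,3), (0,4), (1,2), (1,3), (1,4), (2,3). Each pair (i,j) satisfies i < j and arr[i] > arr[j].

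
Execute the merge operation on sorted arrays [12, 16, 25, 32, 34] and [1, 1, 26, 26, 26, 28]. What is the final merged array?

Merging process:

Compare 12 vs 1: take 1 from right. Merged: [1]
Compare 12 vs 1: take 1 from right. Merged: [1, 1]
Compare 12 vs 26: take 12 from left. Merged: [1, 1, 12]
Compare 16 vs 26: take 16 from left. Merged: [1, 1, 12, 16]
Compare 25 vs 26: take 25 from left. Merged: [1, 1, 12, 16, 25]
Compare 32 vs 26: take 26 from right. Merged: [1, 1, 12, 16, 25, 26]
Compare 32 vs 26: take 26 from right. Merged: [1, 1, 12, 16, 25, 26, 26]
Compare 32 vs 26: take 26 from right. Merged: [1, 1, 12, 16, 25, 26, 26, 26]
Compare 32 vs 28: take 28 from right. Merged: [1, 1, 12, 16, 25, 26, 26, 26, 28]
Append remaining from left: [32, 34]. Merged: [1, 1, 12, 16, 25, 26, 26, 26, 28, 32, 34]

Final merged array: [1, 1, 12, 16, 25, 26, 26, 26, 28, 32, 34]
Total comparisons: 9

The merged array is [1, 1, 12, 16, 25, 26, 26, 26, 28, 32, 34], requiring 9 comparisons. The merge step runs in O(n) time where n is the total number of elements.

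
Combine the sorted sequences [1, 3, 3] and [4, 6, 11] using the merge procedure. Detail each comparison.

Merging process:

Compare 1 vs 4: take 1 from left. Merged: [1]
Compare 3 vs 4: take 3 from left. Merged: [1, 3]
Compare 3 vs 4: take 3 from left. Merged: [1, 3, 3]
Append remaining from right: [4, 6, 11]. Merged: [1, 3, 3, 4, 6, 11]

Final merged array: [1, 3, 3, 4, 6, 11]
Total comparisons: 3

The merged array is [1, 3, 3, 4, 6, 11], requiring 3 comparisons. The merge step runs in O(n) time where n is the total number of elements.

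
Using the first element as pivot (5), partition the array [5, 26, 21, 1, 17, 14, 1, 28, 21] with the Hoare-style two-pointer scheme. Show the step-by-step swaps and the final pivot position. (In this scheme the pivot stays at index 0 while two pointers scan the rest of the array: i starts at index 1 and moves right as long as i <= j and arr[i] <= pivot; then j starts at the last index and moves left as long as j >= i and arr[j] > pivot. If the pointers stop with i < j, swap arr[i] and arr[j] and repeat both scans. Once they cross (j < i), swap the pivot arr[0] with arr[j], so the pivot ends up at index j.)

Hoare-style two-pointer partition with pivot = 5:

Initial array: [5, 26, 21, 1, 17, 14, 1, 28, 21]

Pointers start at i = 1, j = 8.
i stops at index 1 (arr[1]=26 > 5), j stops at index 6 (arr[6]=1 <= 5): swap arr[1] and arr[6], array becomes [5, 1, 21, 1, 17, 14, 26, 28, 21]
i stops at index 2 (arr[2]=21 > 5), j stops at index 3 (arr[3]=1 <= 5): swap arr[2] and arr[3], array becomes [5, 1, 1, 21, 17, 14, 26, 28, 21]
i ends at 3, j ends at 2: the pointers have crossed (j < i), so scanning stops.

Swap pivot arr[0] with arr[2] to place pivot at position 2: [1, 1, 5, 21, 17, 14, 26, 28, 21]
Pivot position: 2

After partitioning with pivot 5, the array becomes [1, 1, 5, 21, 17, 14, 26, 28, 21]. The pivot is placed at index 2. All elements to the left of the pivot are <= 5, and all elements to the right are > 5.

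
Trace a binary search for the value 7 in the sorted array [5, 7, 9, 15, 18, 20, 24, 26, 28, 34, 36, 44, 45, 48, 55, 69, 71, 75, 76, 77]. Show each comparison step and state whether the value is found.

Binary search for 7 in [5, 7, 9, 15, 18, 20, 24, 26, 28, 34, 36, 44, 45, 48, 55, 69, 71, 75, 76, 77]:

lo=0, hi=19, mid=9, arr[mid]=34 -> 34 > 7, search left half
lo=0, hi=8, mid=4, arr[mid]=18 -> 18 > 7, search left half
lo=0, hi=3, mid=1, arr[mid]=7 -> Found target at index 1!

Binary search finds 7 at index 1 after 3 comparisons. The search repeatedly halves the search space by comparing with the middle element.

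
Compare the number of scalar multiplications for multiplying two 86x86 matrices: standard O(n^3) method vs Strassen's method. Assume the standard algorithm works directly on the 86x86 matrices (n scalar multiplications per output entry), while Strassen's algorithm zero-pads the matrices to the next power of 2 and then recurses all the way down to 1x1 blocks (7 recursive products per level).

Matrix multiplication for 86x86 matrices:

Strassen's algorithm requires power-of-2 dimensions. Pad 86x86 to 128x128 (next power of 2).

Standard algorithm: 86^3 = 636056 multiplications
Strassen's algorithm: 7^(log2(128)) = 7^7 = 823543 multiplications
Difference: 636056 - 823543 = -187487 (Strassen uses MORE here due to padding overhead — for small or just-over-power-of-2 n, padding can outweigh the per-level savings)

Standard: 636056 multiplications (86^3). Strassen: 823543 multiplications (7^7, after padding to 128x128). Strassen reduces 8 recursive multiplications to 7 at each level.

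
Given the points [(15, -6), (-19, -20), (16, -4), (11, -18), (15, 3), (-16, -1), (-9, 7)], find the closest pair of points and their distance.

Computing all pairwise distances among 7 points:

d((15, -6), (-19, -20)) = 36.7696
d((15, -6), (16, -4)) = 2.2361 <-- minimum
d((15, -6), (11, -18)) = 12.6491
d((15, -6), (15, 3)) = 9.0
d((15, -6), (-16, -1)) = 31.4006
d((15, -6), (-9, 7)) = 27.2947
d((-19, -20), (16, -4)) = 38.4838
d((-19, -20), (11, -18)) = 30.0666
d((-19, -20), (15, 3)) = 41.0488
d((-19, -20), (-16, -1)) = 19.2354
d((-19, -20), (-9, 7)) = 28.7924
d((16, -4), (11, -18)) = 14.8661
d((16, -4), (15, 3)) = 7.0711
d((16, -4), (-16, -1)) = 32.1403
d((16, -4), (-9, 7)) = 27.313
d((11, -18), (15, 3)) = 21.3776
d((11, -18), (-16, -1)) = 31.9061
d((11, -18), (-9, 7)) = 32.0156
d((15, 3), (-16, -1)) = 31.257
d((15, 3), (-9, 7)) = 24.3311
d((-16, -1), (-9, 7)) = 10.6301

Closest pair: (15, -6) and (16, -4) with distance 2.2361

The closest pair is (15, -6) and (16, -4) with Euclidean distance 2.2361. For 7 points, brute-force pairwise comparison is shown above. For large n, the divide-and-conquer algorithm (sort by x, recurse on halves, check the dividing strip) achieves O(n log n).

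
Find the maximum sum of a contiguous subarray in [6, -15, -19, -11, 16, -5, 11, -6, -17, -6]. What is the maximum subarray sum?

Using Kadane's algorithm on [6, -15, -19, -11, 16, -5, 11, -6, -17, -6]:

Scanning through the array:
Position 1 (value -15): max_ending_here = -9, max_so_far = 6
Position 2 (value -19): max_ending_here = -19, max_so_far = 6
Position 3 (value -11): max_ending_here = -11, max_so_far = 6
Position 4 (value 16): max_ending_here = 16, max_so_far = 16
Position 5 (value -5): max_ending_here = 11, max_so_far = 16
Position 6 (value 11): max_ending_here = 22, max_so_far = 22
Position 7 (value -6): max_ending_here = 16, max_so_far = 22
Position 8 (value -17): max_ending_here = -1, max_so_far = 22
Position 9 (value -6): max_ending_here = -6, max_so_far = 22

Maximum subarray: [16, -5, 11]
Maximum sum: 22

The maximum subarray is [16, -5, 11] with sum 22. This subarray runs from index 4 to index 6.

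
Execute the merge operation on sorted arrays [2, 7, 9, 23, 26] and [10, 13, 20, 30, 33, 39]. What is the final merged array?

Merging process:

Compare 2 vs 10: take 2 from left. Merged: [2]
Compare 7 vs 10: take 7 from left. Merged: [2, 7]
Compare 9 vs 10: take 9 from left. Merged: [2, 7, 9]
Compare 23 vs 10: take 10 from right. Merged: [2, 7, 9, 10]
Compare 23 vs 13: take 13 from right. Merged: [2, 7, 9, 10, 13]
Compare 23 vs 20: take 20 from right. Merged: [2, 7, 9, 10, 13, 20]
Compare 23 vs 30: take 23 from left. Merged: [2, 7, 9, 10, 13, 20, 23]
Compare 26 vs 30: take 26 from left. Merged: [2, 7, 9, 10, 13, 20, 23, 26]
Append remaining from right: [30, 33, 39]. Merged: [2, 7, 9, 10, 13, 20, 23, 26, 30, 33, 39]

Final merged array: [2, 7, 9, 10, 13, 20, 23, 26, 30, 33, 39]
Total comparisons: 8

The merged array is [2, 7, 9, 10, 13, 20, 23, 26, 30, 33, 39], requiring 8 comparisons. The merge step runs in O(n) time where n is the total number of elements.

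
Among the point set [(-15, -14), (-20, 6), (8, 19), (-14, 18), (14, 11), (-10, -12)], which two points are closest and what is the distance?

Computing all pairwise distances among 6 points:

d((-15, -14), (-20, 6)) = 20.6155
d((-15, -14), (8, 19)) = 40.2244
d((-15, -14), (-14, 18)) = 32.0156
d((-15, -14), (14, 11)) = 38.2884
d((-15, -14), (-10, -12)) = 5.3852 <-- minimum
d((-20, 6), (8, 19)) = 30.8707
d((-20, 6), (-14, 18)) = 13.4164
d((-20, 6), (14, 11)) = 34.3657
d((-20, 6), (-10, -12)) = 20.5913
d((8, 19), (-14, 18)) = 22.0227
d((8, 19), (14, 11)) = 10.0
d((8, 19), (-10, -12)) = 35.8469
d((-14, 18), (14, 11)) = 28.8617
d((-14, 18), (-10, -12)) = 30.2655
d((14, 11), (-10, -12)) = 33.2415

Closest pair: (-15, -14) and (-10, -12) with distance 5.3852

The closest pair is (-15, -14) and (-10, -12) with Euclidean distance 5.3852. For 6 points, brute-force pairwise comparison is shown above. For large n, the divide-and-conquer algorithm (sort by x, recurse on halves, check the dividing strip) achieves O(n log n).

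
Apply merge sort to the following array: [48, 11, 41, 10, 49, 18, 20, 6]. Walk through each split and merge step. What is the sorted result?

Merge sort trace:

Split: [48, 11, 41, 10, 49, 18, 20, 6] -> [48, 11, 41, 10] and [49, 18, 20, 6]
  Split: [48, 11, 41, 10] -> [48, 11] and [41, 10]
    Split: [48, 11] -> [48] and [11]
    Merge: [48] + [11] -> [11, 48]
    Split: [41, 10] -> [41] and [10]
    Merge: [41] + [10] -> [10, 41]
  Merge: [11, 48] + [10, 41] -> [10, 11, 41, 48]
  Split: [49, 18, 20, 6] -> [49, 18] and [20, 6]
    Split: [49, 18] -> [49] and [18]
    Merge: [49] + [18] -> [18, 49]
    Split: [20, 6] -> [20] and [6]
    Merge: [20] + [6] -> [6, 20]
  Merge: [18, 49] + [6, 20] -> [6, 18, 20, 49]
Merge: [10, 11, 41, 48] + [6, 18, 20, 49] -> [6, 10, 11, 18, 20, 41, 48, 49]

Final sorted array: [6, 10, 11, 18, 20, 41, 48, 49]

The merge sort proceeds by recursively splitting the array and merging sorted halves.
After all merges, the sorted array is [6, 10, 11, 18, 20, 41, 48, 49].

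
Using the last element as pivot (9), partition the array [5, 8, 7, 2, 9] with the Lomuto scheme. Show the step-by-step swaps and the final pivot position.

Lomuto partition with pivot = 9:

Initial array: [5, 8, 7, 2, 9]

arr[0]=5 <= 9: swap with position 0, array becomes [5, 8, 7, 2, 9]
arr[1]=8 <= 9: swap with position 1, array becomes [5, 8, 7, 2, 9]
arr[2]=7 <= 9: swap with position 2, array becomes [5, 8, 7, 2, 9]
arr[3]=2 <= 9: swap with position 3, array becomes [5, 8, 7, 2, 9]

Place pivot at position 4: [5, 8, 7, 2, 9]
Pivot position: 4

After partitioning with pivot 9, the array becomes [5, 8, 7, 2, 9]. The pivot is placed at index 4. All elements to the left of the pivot are <= 9, and all elements to the right are > 9.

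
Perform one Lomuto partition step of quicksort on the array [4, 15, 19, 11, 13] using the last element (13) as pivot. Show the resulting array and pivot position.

Lomuto partition with pivot = 13:

Initial array: [4, 15, 19, 11, 13]

arr[0]=4 <= 13: swap with position 0, array becomes [4, 15, 19, 11, 13]
arr[1]=15 > 13: no swap
arr[2]=19 > 13: no swap
arr[3]=11 <= 13: swap with position 1, array becomes [4, 11, 19, 15, 13]

Place pivot at position 2: [4, 11, 13, 15, 19]
Pivot position: 2

After partitioning with pivot 13, the array becomes [4, 11, 13, 15, 19]. The pivot is placed at index 2. All elements to the left of the pivot are <= 13, and all elements to the right are > 13.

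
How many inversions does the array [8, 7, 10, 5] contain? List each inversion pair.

Finding inversions in [8, 7, 10, 5]:

(0, 1): arr[0]=8 > arr[1]=7
(0, 3): arr[0]=8 > arr[3]=5
(1, 3): arr[1]=7 > arr[3]=5
(2, 3): arr[2]=10 > arr[3]=5

Total inversions: 4

The array has 4 inversion(s): (0,1), (0,3), (1,3), (2,3). Each pair (i,j) satisfies i < j and arr[i] > arr[j].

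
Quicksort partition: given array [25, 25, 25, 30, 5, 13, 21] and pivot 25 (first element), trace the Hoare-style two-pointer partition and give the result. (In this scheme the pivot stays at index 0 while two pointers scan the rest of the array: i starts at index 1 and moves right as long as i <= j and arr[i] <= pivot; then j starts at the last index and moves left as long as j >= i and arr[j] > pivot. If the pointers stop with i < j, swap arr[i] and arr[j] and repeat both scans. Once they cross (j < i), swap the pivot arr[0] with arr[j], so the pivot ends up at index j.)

Hoare-style two-pointer partition with pivot = 25:

Initial array: [25, 25, 25, 30, 5, 13, 21]

Pointers start at i = 1, j = 6.
i stops at index 3 (arr[3]=30 > 25), j stops at index 6 (arr[6]=21 <= 25): swap arr[3] and arr[6], array becomes [25, 25, 25, 21, 5, 13, 30]
i ends at 6, j ends at 5: the pointers have crossed (j < i), so scanning stops.

Swap pivot arr[0] with arr[5] to place pivot at position 5: [13, 25, 25, 21, 5, 25, 30]
Pivot position: 5

After partitioning with pivot 25, the array becomes [13, 25, 25, 21, 5, 25, 30]. The pivot is placed at index 5. All elements to the left of the pivot are <= 25, and all elements to the right are > 25.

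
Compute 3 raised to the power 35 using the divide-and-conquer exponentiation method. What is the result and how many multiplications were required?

Computing 3^35 by squaring (build up from 3^1; each line after the first costs one multiplication):

3^1 = 3
3^2 = (3^1)^2 = 3^2 = 9
3^4 = (3^2)^2 = 9^2 = 81
3^8 = (3^4)^2 = 81^2 = 6561
3^16 = (3^8)^2 = 6561^2 = 43046721
3^17 = 3 * 3^16 = 3 * 43046721 = 129140163
3^34 = (3^17)^2 = 129140163^2 = 16677181699666569
3^35 = 3 * 3^34 = 3 * 16677181699666569 = 50031545098999707

Result: 50031545098999707
Multiplications needed: 7 (7 lines after 3^1)

3^35 = 50031545098999707. Using exponentiation by squaring, this requires 7 multiplications. The key idea: if the exponent is even, square the half-power; if odd, multiply by the base once.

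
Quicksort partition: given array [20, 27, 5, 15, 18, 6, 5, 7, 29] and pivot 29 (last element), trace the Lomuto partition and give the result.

Lomuto partition with pivot = 29:

Initial array: [20, 27, 5, 15, 18, 6, 5, 7, 29]

arr[0]=20 <= 29: swap with position 0, array becomes [20, 27, 5, 15, 18, 6, 5, 7, 29]
arr[1]=27 <= 29: swap with position 1, array becomes [20, 27, 5, 15, 18, 6, 5, 7, 29]
arr[2]=5 <= 29: swap with position 2, array becomes [20, 27, 5, 15, 18, 6, 5, 7, 29]
arr[3]=15 <= 29: swap with position 3, array becomes [20, 27, 5, 15, 18, 6, 5, 7, 29]
arr[4]=18 <= 29: swap with position 4, array becomes [20, 27, 5, 15, 18, 6, 5, 7, 29]
arr[5]=6 <= 29: swap with position 5, array becomes [20, 27, 5, 15, 18, 6, 5, 7, 29]
arr[6]=5 <= 29: swap with position 6, array becomes [20, 27, 5, 15, 18, 6, 5, 7, 29]
arr[7]=7 <= 29: swap with position 7, array becomes [20, 27, 5, 15, 18, 6, 5, 7, 29]

Place pivot at position 8: [20, 27, 5, 15, 18, 6, 5, 7, 29]
Pivot position: 8

After partitioning with pivot 29, the array becomes [20, 27, 5, 15, 18, 6, 5, 7, 29]. The pivot is placed at index 8. All elements to the left of the pivot are <= 29, and all elements to the right are > 29.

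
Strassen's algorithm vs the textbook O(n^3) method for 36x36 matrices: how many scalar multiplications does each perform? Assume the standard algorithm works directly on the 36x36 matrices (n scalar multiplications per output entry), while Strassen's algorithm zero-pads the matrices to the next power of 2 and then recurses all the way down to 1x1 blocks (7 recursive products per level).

Matrix multiplication for 36x36 matrices:

Strassen's algorithm requires power-of-2 dimensions. Pad 36x36 to 64x64 (next power of 2).

Standard algorithm: 36^3 = 46656 multiplications
Strassen's algorithm: 7^(log2(64)) = 7^6 = 117649 multiplications
Difference: 46656 - 117649 = -70993 (Strassen uses MORE here due to padding overhead — for small or just-over-power-of-2 n, padding can outweigh the per-level savings)

Standard: 46656 multiplications (36^3). Strassen: 117649 multiplications (7^6, after padding to 64x64). Strassen reduces 8 recursive multiplications to 7 at each level.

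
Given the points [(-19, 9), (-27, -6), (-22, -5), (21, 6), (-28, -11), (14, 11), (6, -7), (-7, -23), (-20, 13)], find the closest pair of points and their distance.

Computing all pairwise distances among 9 points:

d((-19, 9), (-27, -6)) = 17.0
d((-19, 9), (-22, -5)) = 14.3178
d((-19, 9), (21, 6)) = 40.1123
d((-19, 9), (-28, -11)) = 21.9317
d((-19, 9), (14, 11)) = 33.0606
d((-19, 9), (6, -7)) = 29.6816
d((-19, 9), (-7, -23)) = 34.176
d((-19, 9), (-20, 13)) = 4.1231 <-- minimum
d((-27, -6), (-22, -5)) = 5.099
d((-27, -6), (21, 6)) = 49.4773
d((-27, -6), (-28, -11)) = 5.099
d((-27, -6), (14, 11)) = 44.3847
d((-27, -6), (6, -7)) = 33.0151
d((-27, -6), (-7, -23)) = 26.2488
d((-27, -6), (-20, 13)) = 20.2485
d((-22, -5), (21, 6)) = 44.3847
d((-22, -5), (-28, -11)) = 8.4853
d((-22, -5), (14, 11)) = 39.3954
d((-22, -5), (6, -7)) = 28.0713
d((-22, -5), (-7, -23)) = 23.4307
d((-22, -5), (-20, 13)) = 18.1108
d((21, 6), (-28, -11)) = 51.8652
d((21, 6), (14, 11)) = 8.6023
d((21, 6), (6, -7)) = 19.8494
d((21, 6), (-7, -23)) = 40.3113
d((21, 6), (-20, 13)) = 41.5933
d((-28, -11), (14, 11)) = 47.4131
d((-28, -11), (6, -7)) = 34.2345
d((-28, -11), (-7, -23)) = 24.1868
d((-28, -11), (-20, 13)) = 25.2982
d((14, 11), (6, -7)) = 19.6977
d((14, 11), (-7, -23)) = 39.9625
d((14, 11), (-20, 13)) = 34.0588
d((6, -7), (-7, -23)) = 20.6155
d((6, -7), (-20, 13)) = 32.8024
d((-7, -23), (-20, 13)) = 38.2753

Closest pair: (-19, 9) and (-20, 13) with distance 4.1231

The closest pair is (-19, 9) and (-20, 13) with Euclidean distance 4.1231. For 9 points, brute-force pairwise comparison is shown above. For large n, the divide-and-conquer algorithm (sort by x, recurse on halves, check the dividing strip) achieves O(n log n).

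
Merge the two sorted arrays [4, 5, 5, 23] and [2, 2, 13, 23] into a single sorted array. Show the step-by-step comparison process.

Merging process:

Compare 4 vs 2: take 2 from right. Merged: [2]
Compare 4 vs 2: take 2 from right. Merged: [2, 2]
Compare 4 vs 13: take 4 from left. Merged: [2, 2, 4]
Compare 5 vs 13: take 5 from left. Merged: [2, 2, 4, 5]
Compare 5 vs 13: take 5 from left. Merged: [2, 2, 4, 5, 5]
Compare 23 vs 13: take 13 from right. Merged: [2, 2, 4, 5, 5, 13]
Compare 23 vs 23: take 23 from left. Merged: [2, 2, 4, 5, 5, 13, 23]
Append remaining from right: [23]. Merged: [2, 2, 4, 5, 5, 13, 23, 23]

Final merged array: [2, 2, 4, 5, 5, 13, 23, 23]
Total comparisons: 7

The merged array is [2, 2, 4, 5, 5, 13, 23, 23], requiring 7 comparisons. The merge step runs in O(n) time where n is the total number of elements.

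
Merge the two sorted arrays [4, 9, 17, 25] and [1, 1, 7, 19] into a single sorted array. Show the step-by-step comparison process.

Merging process:

Compare 4 vs 1: take 1 from right. Merged: [1]
Compare 4 vs 1: take 1 from right. Merged: [1, 1]
Compare 4 vs 7: take 4 from left. Merged: [1, 1, 4]
Compare 9 vs 7: take 7 from right. Merged: [1, 1, 4, 7]
Compare 9 vs 19: take 9 from left. Merged: [1, 1, 4, 7, 9]
Compare 17 vs 19: take 17 from left. Merged: [1, 1, 4, 7, 9, 17]
Compare 25 vs 19: take 19 from right. Merged: [1, 1, 4, 7, 9, 17, 19]
Append remaining from left: [25]. Merged: [1, 1, 4, 7, 9, 17, 19, 25]

Final merged array: [1, 1, 4, 7, 9, 17, 19, 25]
Total comparisons: 7

The merged array is [1, 1, 4, 7, 9, 17, 19, 25], requiring 7 comparisons. The merge step runs in O(n) time where n is the total number of elements.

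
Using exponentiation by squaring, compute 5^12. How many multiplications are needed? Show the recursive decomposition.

Computing 5^12 by squaring (build up from 5^1; each line after the first costs one multiplication):

5^1 = 5
5^2 = (5^1)^2 = 5^2 = 25
5^3 = 5 * 5^2 = 5 * 25 = 125
5^6 = (5^3)^2 = 125^2 = 15625
5^12 = (5^6)^2 = 15625^2 = 244140625

Result: 244140625
Multiplications needed: 4 (4 lines after 5^1)

5^12 = 244140625. Using exponentiation by squaring, this requires 4 multiplications. The key idea: if the exponent is even, square the half-power; if odd, multiply by the base once.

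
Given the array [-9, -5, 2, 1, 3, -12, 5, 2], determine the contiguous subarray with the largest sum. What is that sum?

Using Kadane's algorithm on [-9, -5, 2, 1, 3, -12, 5, 2]:

Scanning through the array:
Position 1 (value -5): max_ending_here = -5, max_so_far = -5
Position 2 (value 2): max_ending_here = 2, max_so_far = 2
Position 3 (value 1): max_ending_here = 3, max_so_far = 3
Position 4 (value 3): max_ending_here = 6, max_so_far = 6
Position 5 (value -12): max_ending_here = -6, max_so_far = 6
Position 6 (value 5): max_ending_here = 5, max_so_far = 6
Position 7 (value 2): max_ending_here = 7, max_so_far = 7

Maximum subarray: [5, 2]
Maximum sum: 7

The maximum subarray is [5, 2] with sum 7. This subarray runs from index 6 to index 7.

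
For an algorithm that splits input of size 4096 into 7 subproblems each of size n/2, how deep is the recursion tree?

For divide and conquer with division factor 2:

Problem sizes at each level:
Level 0: 4096
Level 1: 2048
Level 2: 1024
Level 3: 512
Level 4: 256
Level 5: 128
Level 6: 64
Level 7: 32
Level 8: 16
Level 9: 8
Level 10: 4
Level 11: 2
Level 12: 1

The root is level 0 and the size-1 base case is level 12 (the tree spans levels 0 through 12, i.e. 13 levels counting the root), so the depth is the number of divisions: log_2(4096) = 12

The recursion tree depth is log_2(4096) = 12. At each level, the problem size is divided by 2, so it takes 12 divisions to reduce to a base case of size 1. The algorithm makes 7 recursive calls at each level.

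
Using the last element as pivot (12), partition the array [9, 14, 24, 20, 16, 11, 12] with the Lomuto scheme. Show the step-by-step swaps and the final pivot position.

Lomuto partition with pivot = 12:

Initial array: [9, 14, 24, 20, 16, 11, 12]

arr[0]=9 <= 12: swap with position 0, array becomes [9, 14, 24, 20, 16, 11, 12]
arr[1]=14 > 12: no swap
arr[2]=24 > 12: no swap
arr[3]=20 > 12: no swap
arr[4]=16 > 12: no swap
arr[5]=11 <= 12: swap with position 1, array becomes [9, 11, 24, 20, 16, 14, 12]

Place pivot at position 2: [9, 11, 12, 20, 16, 14, 24]
Pivot position: 2

After partitioning with pivot 12, the array becomes [9, 11, 12, 20, 16, 14, 24]. The pivot is placed at index 2. All elements to the left of the pivot are <= 12, and all elements to the right are > 12.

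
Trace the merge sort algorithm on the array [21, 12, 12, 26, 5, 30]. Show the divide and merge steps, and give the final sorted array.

Merge sort trace:

Split: [21, 12, 12, 26, 5, 30] -> [21, 12, 12] and [26, 5, 30]
  Split: [21, 12, 12] -> [21] and [12, 12]
    Split: [12, 12] -> [12] and [12]
    Merge: [12] + [12] -> [12, 12]
  Merge: [21] + [12, 12] -> [12, 12, 21]
  Split: [26, 5, 30] -> [26] and [5, 30]
    Split: [5, 30] -> [5] and [30]
    Merge: [5] + [30] -> [5, 30]
  Merge: [26] + [5, 30] -> [5, 26, 30]
Merge: [12, 12, 21] + [5, 26, 30] -> [5, 12, 12, 21, 26, 30]

Final sorted array: [5, 12, 12, 21, 26, 30]

The merge sort proceeds by recursively splitting the array and merging sorted halves.
After all merges, the sorted array is [5, 12, 12, 21, 26, 30].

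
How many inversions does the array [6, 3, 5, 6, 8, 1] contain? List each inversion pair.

Finding inversions in [6, 3, 5, 6, 8, 1]:

(0, 1): arr[0]=6 > arr[1]=3
(0, 2): arr[0]=6 > arr[2]=5
(0, 5): arr[0]=6 > arr[5]=1
(1, 5): arr[1]=3 > arr[5]=1
(2, 5): arr[2]=5 > arr[5]=1
(3, 5): arr[3]=6 > arr[5]=1
(4, 5): arr[4]=8 > arr[5]=1

Total inversions: 7

The array has 7 inversion(s): (0,1), (0,2), (0,5), (1,5), (2,5), (3,5), (4,5). Each pair (i,j) satisfies i < j and arr[i] > arr[j].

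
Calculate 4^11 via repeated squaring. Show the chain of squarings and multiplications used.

Computing 4^11 by squaring (build up from 4^1; each line after the first costs one multiplication):

4^1 = 4
4^2 = (4^1)^2 = 4^2 = 16
4^4 = (4^2)^2 = 16^2 = 256
4^5 = 4 * 4^4 = 4 * 256 = 1024
4^10 = (4^5)^2 = 1024^2 = 1048576
4^11 = 4 * 4^10 = 4 * 1048576 = 4194304

Result: 4194304
Multiplications needed: 5 (5 lines after 4^1)

4^11 = 4194304. Using exponentiation by squaring, this requires 5 multiplications. The key idea: if the exponent is even, square the half-power; if odd, multiply by the base once.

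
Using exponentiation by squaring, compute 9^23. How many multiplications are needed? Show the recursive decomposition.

Computing 9^23 by squaring (build up from 9^1; each line after the first costs one multiplication):

9^1 = 9
9^2 = (9^1)^2 = 9^2 = 81
9^4 = (9^2)^2 = 81^2 = 6561
9^5 = 9 * 9^4 = 9 * 6561 = 59049
9^10 = (9^5)^2 = 59049^2 = 3486784401
9^11 = 9 * 9^10 = 9 * 3486784401 = 31381059609
9^22 = (9^11)^2 = 31381059609^2 = 984770902183611232881
9^23 = 9 * 9^22 = 9 * 984770902183611232881 = 8862938119652501095929

Result: 8862938119652501095929
Multiplications needed: 7 (7 lines after 9^1)

9^23 = 8862938119652501095929. Using exponentiation by squaring, this requires 7 multiplications. The key idea: if the exponent is even, square the half-power; if odd, multiply by the base once.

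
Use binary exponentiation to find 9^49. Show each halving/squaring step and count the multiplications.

Computing 9^49 by squaring (build up from 9^1; each line after the first costs one multiplication):

9^1 = 9
9^2 = (9^1)^2 = 9^2 = 81
9^3 = 9 * 9^2 = 9 * 81 = 729
9^6 = (9^3)^2 = 729^2 = 531441
9^12 = (9^6)^2 = 531441^2 = 282429536481
9^24 = (9^12)^2 = 282429536481^2 = 79766443076872509863361
9^48 = (9^24)^2 = 79766443076872509863361^2 = 6362685441135942358474828762538534230890216321
9^49 = 9 * 9^48 = 9 * 6362685441135942358474828762538534230890216321 = 57264168970223481226273458862846808078011946889

Result: 57264168970223481226273458862846808078011946889
Multiplications needed: 7 (7 lines after 9^1)

9^49 = 57264168970223481226273458862846808078011946889. Using exponentiation by squaring, this requires 7 multiplications. The key idea: if the exponent is even, square the half-power; if odd, multiply by the base once.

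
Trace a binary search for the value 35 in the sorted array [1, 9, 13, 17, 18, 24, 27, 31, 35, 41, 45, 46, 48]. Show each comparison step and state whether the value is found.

Binary search for 35 in [1, 9, 13, 17, 18, 24, 27, 31, 35, 41, 45, 46, 48]:

lo=0, hi=12, mid=6, arr[mid]=27 -> 27 < 35, search right half
lo=7, hi=12, mid=9, arr[mid]=41 -> 41 > 35, search left half
lo=7, hi=8, mid=7, arr[mid]=31 -> 31 < 35, search right half
lo=8, hi=8, mid=8, arr[mid]=35 -> Found target at index 8!

Binary search finds 35 at index 8 after 4 comparisons. The search repeatedly halves the search space by comparing with the middle element.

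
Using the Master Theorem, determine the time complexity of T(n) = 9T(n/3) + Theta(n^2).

Master Theorem for T(n) = 9T(n/3) + O(n^2):

a = 9, b = 3, c = 2
log_b(a) = log_3(9) = 2.0000

Case 2: c = 2 = log_3(9) = 2.0000
T(n) = O(n^2 log n) = O(n^2 log n)

For T(n) = 9T(n/3) + O(n^2): log_3(9) = 2.0000. This is Case 2 of the Master Theorem (c = log_b(a), equal work at all levels), giving O(n^2 log n).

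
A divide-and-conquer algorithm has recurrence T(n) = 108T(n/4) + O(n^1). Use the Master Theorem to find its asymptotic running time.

Master Theorem for T(n) = 108T(n/4) + O(n^1):

a = 108, b = 4, c = 1
log_b(a) = log_4(108) = 3.3774

Case 1: c = 1 < log_4(108) = 3.3774
T(n) = O(n^(log_4 108))

For T(n) = 108T(n/4) + O(n^1): log_4(108) = 3.3774. This is Case 1 of the Master Theorem (c < log_b(a), work dominated by leaves), giving O(n^(log_4 108)).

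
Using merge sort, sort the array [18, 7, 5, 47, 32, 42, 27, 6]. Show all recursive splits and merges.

Merge sort trace:

Split: [18, 7, 5, 47, 32, 42, 27, 6] -> [18, 7, 5, 47] and [32, 42, 27, 6]
  Split: [18, 7, 5, 47] -> [18, 7] and [5, 47]
    Split: [18, 7] -> [18] and [7]
    Merge: [18] + [7] -> [7, 18]
    Split: [5, 47] -> [5] and [47]
    Merge: [5] + [47] -> [5, 47]
  Merge: [7, 18] + [5, 47] -> [5, 7, 18, 47]
  Split: [32, 42, 27, 6] -> [32, 42] and [27, 6]
    Split: [32, 42] -> [32] and [42]
    Merge: [32] + [42] -> [32, 42]
    Split: [27, 6] -> [27] and [6]
    Merge: [27] + [6] -> [6, 27]
  Merge: [32, 42] + [6, 27] -> [6, 27, 32, 42]
Merge: [5, 7, 18, 47] + [6, 27, 32, 42] -> [5, 6, 7, 18, 27, 32, 42, 47]

Final sorted array: [5, 6, 7, 18, 27, 32, 42, 47]

The merge sort proceeds by recursively splitting the array and merging sorted halves.
After all merges, the sorted array is [5, 6, 7, 18, 27, 32, 42, 47].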